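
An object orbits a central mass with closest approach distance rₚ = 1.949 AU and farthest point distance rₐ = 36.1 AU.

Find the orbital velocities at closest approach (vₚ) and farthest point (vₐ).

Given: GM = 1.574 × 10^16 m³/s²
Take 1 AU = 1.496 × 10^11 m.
rₚ = 1.949 AU = 2.9157 × 10^11 m
rₐ = 36.1 AU = 5.40056 × 10^12 m
GM = 1.574 × 10^16 m³/s²
a = (rₚ + rₐ)/2 = 2.84607 × 10^12 m
Vis-viva: v² = GM (2/r − 1/a)
vₚ² = 1.574 × 10^16 × (6.85941 × 10^-12 − 3.51362 × 10^-13) = 102437 m²/s²
vₚ = 320.057 m/s ≈ 320.1 m/s
vₐ² = 1.574 × 10^16 × (3.70332 × 10^-13 − 3.51362 × 10^-13) = 298.583 m²/s²
vₐ = 17.2795 m/s ≈ 17.28 m/s

Final answer: vₚ = 320.1 m/s, vₐ = 17.28 m/s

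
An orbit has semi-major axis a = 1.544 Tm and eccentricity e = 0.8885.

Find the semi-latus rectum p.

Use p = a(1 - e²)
a = 1.544 Tm = 1.544 × 10^12 m
e = 0.8885,  e² = 0.789432,  1 − e² = 0.210568
p = a(1 − e²) = 1.544 × 10^12 m × 0.210568 = 3.25117 × 10^11 m ≈ 325.1 Gm

Final answer: p = 325.1 Gm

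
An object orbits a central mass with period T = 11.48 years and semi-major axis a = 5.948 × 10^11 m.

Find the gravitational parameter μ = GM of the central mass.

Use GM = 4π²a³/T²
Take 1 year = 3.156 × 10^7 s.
T = 11.48 years = 3.62309 × 10^8 s
a = 5.948 × 10^11 m
a³ = 2.10433 × 10^35 m³
T² = 1.31268 × 10^17 s²
GM = 4π² × (2.10433 × 10^35) / (1.31268 × 10^17) = 6.3287 × 10^19 m³/s²
GM ≈ 6.329 × 10^19 m³/s²

Final answer: GM = 6.329 × 10^19 m³/s²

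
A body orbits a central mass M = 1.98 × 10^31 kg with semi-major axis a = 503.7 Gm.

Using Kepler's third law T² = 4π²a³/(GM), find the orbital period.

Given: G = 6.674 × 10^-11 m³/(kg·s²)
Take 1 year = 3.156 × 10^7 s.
M = 1.98 × 10^31 kg
GM = G × M = 6.674 × 10^-11 × 1.98 × 10^31 = 1.32145 × 10^21 m³/s²
a = 503.7 Gm = 5.037 × 10^11 m
a³ = 1.27796 × 10^35 m³
T = 2π √(a³/GM) = 2π √((1.27796 × 10^35) / (1.32145 × 10^21)) = 2π × 9.83405 × 10^6 s
T = 6.17891 × 10^7 s ≈ 1.958 years

Final answer: 1.958 years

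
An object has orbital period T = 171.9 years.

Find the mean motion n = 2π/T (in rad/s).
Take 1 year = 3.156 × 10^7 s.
T = 171.9 years = 5.42516 × 10^9 s
n = 2π / (5.42516 × 10^9 s) = 1.15816 × 10^-9 rad/s ≈ 1.158 × 10^-9 rad/s

Final answer: n = 1.158 × 10^-9 rad/s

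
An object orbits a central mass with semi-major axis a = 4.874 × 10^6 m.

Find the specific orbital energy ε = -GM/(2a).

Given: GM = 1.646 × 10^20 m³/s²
a = 4.874 × 10^6 m
GM = 1.646 × 10^20 m³/s²
2a = 9.748 × 10^6 m
ε = −GM/(2a) = -1.68855 × 10^13 J/kg ≈ -1.689 × 10^4 GJ/kg

Final answer: -1.689 × 10^4 GJ/kg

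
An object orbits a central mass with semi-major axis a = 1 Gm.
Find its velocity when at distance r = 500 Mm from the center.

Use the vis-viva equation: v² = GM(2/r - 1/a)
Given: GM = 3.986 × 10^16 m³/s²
a = 1 Gm = 1 × 10^9 m
r = 500 Mm = 5 × 10^8 m
GM = 3.986 × 10^16 m³/s²
2/r − 1/a = 4 × 10^-9 − 1 × 10^-9 = 3 × 10^-9 m⁻¹
v² = GM (2/r − 1/a) = 1.1958 × 10^8 m²/s²
v = 10935.3 m/s ≈ 10.94 km/s

Final answer: 10.94 km/s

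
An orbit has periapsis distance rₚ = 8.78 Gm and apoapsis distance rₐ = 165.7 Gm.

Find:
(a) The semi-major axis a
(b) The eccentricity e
rₚ = 8.78 Gm = 8.78 × 10^9 m
rₐ = 165.7 Gm = 1.657 × 10^11 m
(a) a = (rₚ + rₐ)/2 = 8.724 × 10^10 m ≈ 87.24 Gm
(b) e = (rₐ − rₚ)/(rₐ + rₚ) = (1.5692 × 10^11) / (1.7448 × 10^11) = 0.899358

Final answer:
(a) a = 87.24 Gm
(b) e = 0.8994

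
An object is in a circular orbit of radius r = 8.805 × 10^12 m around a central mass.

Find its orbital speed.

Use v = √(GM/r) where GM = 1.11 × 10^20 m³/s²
r = 8.805 × 10^12 m
GM = 1.11 × 10^20 m³/s²
GM/r = (1.11 × 10^20) / (8.805 × 10^12) = 1.26065 × 10^7 m²/s²
v = √(GM/r) = 3550.56 m/s ≈ 3.551 km/s

Final answer: 3.551 km/s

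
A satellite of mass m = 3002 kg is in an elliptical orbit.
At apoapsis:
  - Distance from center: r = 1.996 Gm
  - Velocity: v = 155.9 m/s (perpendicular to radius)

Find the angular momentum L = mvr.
r = 1.996 Gm = 1.996 × 10^9 m
v = 155.9 m/s
vr = 155.9 × 1.996 × 10^9 = 3.11176 × 10^11 m²/s
L = m × vr = 3002 × 3.11176 × 10^11 = 9.34152 × 10^14 kg·m²/s ≈ 9.342 × 10^14 kg·m²/s

Final answer: L = 9.342 × 10^14 kg·m²/s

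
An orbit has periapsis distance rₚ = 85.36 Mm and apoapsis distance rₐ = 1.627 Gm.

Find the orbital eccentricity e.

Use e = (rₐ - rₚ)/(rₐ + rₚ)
rₚ = 85.36 Mm = 8.536 × 10^7 m
rₐ = 1.627 Gm = 1.627 × 10^9 m
rₐ − rₚ = 1.54164 × 10^9 m
rₐ + rₚ = 1.71236 × 10^9 m
e = (rₐ − rₚ)/(rₐ + rₚ) = 0.900301

Final answer: e = 0.9003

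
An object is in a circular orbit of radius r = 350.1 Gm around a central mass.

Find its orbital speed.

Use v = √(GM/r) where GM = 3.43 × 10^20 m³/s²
r = 350.1 Gm = 3.501 × 10^11 m
GM = 3.43 × 10^20 m³/s²
GM/r = (3.43 × 10^20) / (3.501 × 10^11) = 9.7972 × 10^8 m²/s²
v = √(GM/r) = 31300.5 m/s ≈ 31.3 km/s

Final answer: 31.3 km/s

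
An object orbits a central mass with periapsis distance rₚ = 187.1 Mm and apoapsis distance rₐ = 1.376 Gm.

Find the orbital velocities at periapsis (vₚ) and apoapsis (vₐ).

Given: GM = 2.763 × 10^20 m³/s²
rₚ = 187.1 Mm = 1.871 × 10^8 m
rₐ = 1.376 Gm = 1.376 × 10^9 m
GM = 2.763 × 10^20 m³/s²
a = (rₚ + rₐ)/2 = 7.8155 × 10^8 m
Vis-viva: v² = GM (2/r − 1/a)
vₚ² = 2.763 × 10^20 × (1.06895 × 10^-8 − 1.27951 × 10^-9) = 2.59997 × 10^12 m²/s²
vₚ = 1.61244 × 10^6 m/s ≈ 1612 km/s
vₐ² = 2.763 × 10^20 × (1.45349 × 10^-9 − 1.27951 × 10^-9) = 4.80706 × 10^10 m²/s²
vₐ = 219250 m/s ≈ 219.3 km/s

Final answer: vₚ = 1612 km/s, vₐ = 219.3 km/s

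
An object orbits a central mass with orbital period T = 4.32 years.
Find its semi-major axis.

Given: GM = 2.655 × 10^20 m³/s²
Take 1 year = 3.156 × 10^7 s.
T = 4.32 years = 1.36339 × 10^8 s
GM = 2.655 × 10^20 m³/s²
Kepler's third law: a³ = GM T² / (4π²)
T² = 1.85884 × 10^16 s²
a³ = (2.655 × 10^20) × (1.85884 × 10^16) / (4π²) = 1.2501 × 10^35 m³
a = (a³)^(1/3) = 5.00014 × 10^11 m ≈ 500 Gm

Final answer: 500 Gm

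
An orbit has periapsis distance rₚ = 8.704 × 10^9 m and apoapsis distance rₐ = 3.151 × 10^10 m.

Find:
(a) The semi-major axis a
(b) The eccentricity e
rₚ = 8.704 × 10^9 m
rₐ = 3.151 × 10^10 m
(a) a = (rₚ + rₐ)/2 = 2.0107 × 10^10 m ≈ 2.011 × 10^10 m
(b) e = (rₐ − rₚ)/(rₐ + rₚ) = (2.2806 × 10^10) / (4.0214 × 10^10) = 0.567116

Final answer:
(a) a = 2.011 × 10^10 m
(b) e = 0.5671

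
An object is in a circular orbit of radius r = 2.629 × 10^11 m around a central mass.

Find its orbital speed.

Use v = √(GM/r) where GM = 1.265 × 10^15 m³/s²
r = 2.629 × 10^11 m
GM = 1.265 × 10^15 m³/s²
GM/r = (1.265 × 10^15) / (2.629 × 10^11) = 4811.72 m²/s²
v = √(GM/r) = 69.3665 m/s ≈ 69.37 m/s

Final answer: 69.37 m/s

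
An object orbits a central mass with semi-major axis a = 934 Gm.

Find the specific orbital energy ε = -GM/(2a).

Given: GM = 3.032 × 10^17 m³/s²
a = 934 Gm = 9.34 × 10^11 m
GM = 3.032 × 10^17 m³/s²
2a = 1.868 × 10^12 m
ε = −GM/(2a) = -162313 J/kg ≈ -162.3 kJ/kg

Final answer: -162.3 kJ/kg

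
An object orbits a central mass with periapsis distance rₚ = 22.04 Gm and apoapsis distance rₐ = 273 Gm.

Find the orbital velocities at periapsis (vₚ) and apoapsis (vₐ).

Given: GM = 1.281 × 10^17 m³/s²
rₚ = 22.04 Gm = 2.204 × 10^10 m
rₐ = 273 Gm = 2.73 × 10^11 m
GM = 1.281 × 10^17 m³/s²
a = (rₚ + rₐ)/2 = 1.4752 × 10^11 m
Vis-viva: v² = GM (2/r − 1/a)
vₚ² = 1.281 × 10^17 × (9.07441 × 10^-11 − 6.77874 × 10^-12) = 1.0756 × 10^7 m²/s²
vₚ = 3279.63 m/s ≈ 3.28 km/s
vₐ² = 1.281 × 10^17 × (7.32601 × 10^-12 − 6.77874 × 10^-12) = 70104.7 m²/s²
vₐ = 264.773 m/s ≈ 264.8 m/s

Final answer: vₚ = 3.28 km/s, vₐ = 264.8 m/s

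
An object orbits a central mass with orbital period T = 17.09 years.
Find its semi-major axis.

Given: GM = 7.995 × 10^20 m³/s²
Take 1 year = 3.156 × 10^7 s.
T = 17.09 years = 5.3936 × 10^8 s
GM = 7.995 × 10^20 m³/s²
Kepler's third law: a³ = GM T² / (4π²)
T² = 2.9091 × 10^17 s²
a³ = (7.995 × 10^20) × (2.9091 × 10^17) / (4π²) = 5.89138 × 10^36 m³
a = (a³)^(1/3) = 1.80609 × 10^12 m ≈ 1.806 Tm

Final answer: 1.806 Tm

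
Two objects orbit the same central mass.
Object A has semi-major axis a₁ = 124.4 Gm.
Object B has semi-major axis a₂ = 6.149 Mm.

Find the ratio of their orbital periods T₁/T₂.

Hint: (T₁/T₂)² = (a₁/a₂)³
a₁ = 124.4 Gm = 1.244 × 10^11 m
a₂ = 6.149 Mm = 6.149 × 10^6 m
a₁/a₂ = 20230.9
T₁/T₂ = (a₁/a₂)^(3/2) = (20230.9)^1.5 = 2.87756 × 10^6

Final answer: T₁/T₂ = 2.878 × 10^6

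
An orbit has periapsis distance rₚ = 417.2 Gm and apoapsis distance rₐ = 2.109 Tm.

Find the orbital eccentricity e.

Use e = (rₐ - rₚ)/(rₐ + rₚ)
rₚ = 417.2 Gm = 4.172 × 10^11 m
rₐ = 2.109 Tm = 2.109 × 10^12 m
rₐ − rₚ = 1.6918 × 10^12 m
rₐ + rₚ = 2.5262 × 10^12 m
e = (rₐ − rₚ)/(rₐ + rₚ) = 0.669702

Final answer: e = 0.6697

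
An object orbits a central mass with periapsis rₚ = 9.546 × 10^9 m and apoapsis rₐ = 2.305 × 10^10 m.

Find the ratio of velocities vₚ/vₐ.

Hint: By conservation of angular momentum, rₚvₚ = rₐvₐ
rₚ = 9.546 × 10^9 m
rₐ = 2.305 × 10^10 m
rₚvₚ = rₐvₐ  ⇒  vₚ/vₐ = rₐ/rₚ
vₚ/vₐ = (2.305 × 10^10) / (9.546 × 10^9) = 2.41462

Final answer: vₚ/vₐ = 2.415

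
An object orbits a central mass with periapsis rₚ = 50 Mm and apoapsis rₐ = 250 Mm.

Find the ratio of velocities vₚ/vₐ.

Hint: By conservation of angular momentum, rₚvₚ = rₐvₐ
rₚ = 50 Mm = 5 × 10^7 m
rₐ = 250 Mm = 2.5 × 10^8 m
rₚvₚ = rₐvₐ  ⇒  vₚ/vₐ = rₐ/rₚ
vₚ/vₐ = (2.5 × 10^8) / (5 × 10^7) = 5

Final answer: vₚ/vₐ = 5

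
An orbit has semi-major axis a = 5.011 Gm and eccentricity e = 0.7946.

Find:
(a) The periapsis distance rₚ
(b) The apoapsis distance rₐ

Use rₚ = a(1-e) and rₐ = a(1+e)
a = 5.011 Gm = 5.011 × 10^9 m
e = 0.7946:  1 − e = 0.2054,  1 + e = 1.7946
(a) rₚ = a(1 − e) = 5.011 × 10^9 m × 0.2054 = 1.02926 × 10^9 m ≈ 1.029 Gm
(b) rₐ = a(1 + e) = 5.011 × 10^9 m × 1.7946 = 8.99274 × 10^9 m ≈ 8.993 Gm

Final answer:
(a) rₚ = 1.029 Gm
(b) rₐ = 8.993 Gm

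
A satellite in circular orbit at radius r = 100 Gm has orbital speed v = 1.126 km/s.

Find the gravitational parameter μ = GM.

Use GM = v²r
r = 100 Gm = 1 × 10^11 m
v = 1.126 km/s = 1126 m/s
v² = 1.26788 × 10^6 m²/s²
GM = v²r = 1.26788 × 10^6 × 1 × 10^11 = 1.26788 × 10^17 m³/s²
GM ≈ 1.268 × 10^17 m³/s²

Final answer: GM = 1.268 × 10^17 m³/s²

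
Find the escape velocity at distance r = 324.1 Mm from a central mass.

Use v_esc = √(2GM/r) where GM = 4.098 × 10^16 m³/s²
r = 324.1 Mm = 3.241 × 10^8 m
GM = 4.098 × 10^16 m³/s²
2GM/r = 2 × (4.098 × 10^16) / (3.241 × 10^8) = 2.52885 × 10^8 m²/s²
v_esc = √(2GM/r) = 15902.4 m/s ≈ 15.9 km/s

Final answer: 15.9 km/s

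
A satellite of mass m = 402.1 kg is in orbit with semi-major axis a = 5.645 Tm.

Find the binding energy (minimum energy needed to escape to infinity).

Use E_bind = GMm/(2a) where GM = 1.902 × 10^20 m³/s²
a = 5.645 Tm = 5.645 × 10^12 m
GM = 1.902 × 10^20 m³/s²
m = 402.1 kg
GMm = 1.902 × 10^20 × 402.1 = 7.64794 × 10^22 m³·kg/s²
2a = 1.129 × 10^13 m
E_bind = GMm/(2a) = 6.77409 × 10^9 J ≈ 6.774 GJ

Final answer: 6.774 GJ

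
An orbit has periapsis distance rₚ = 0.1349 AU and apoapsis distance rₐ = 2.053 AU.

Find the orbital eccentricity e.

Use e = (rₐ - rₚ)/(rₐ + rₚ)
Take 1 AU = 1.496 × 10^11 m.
rₚ = 0.1349 AU = 2.0181 × 10^10 m
rₐ = 2.053 AU = 3.07129 × 10^11 m
rₐ − rₚ = 2.86948 × 10^11 m
rₐ + rₚ = 3.2731 × 10^11 m
e = (rₐ − rₚ)/(rₐ + rₚ) = 0.876685

Final answer: e = 0.8767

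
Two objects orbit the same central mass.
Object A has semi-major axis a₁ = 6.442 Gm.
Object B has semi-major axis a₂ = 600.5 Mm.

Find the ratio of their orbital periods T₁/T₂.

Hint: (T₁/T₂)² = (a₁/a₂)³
a₁ = 6.442 Gm = 6.442 × 10^9 m
a₂ = 600.5 Mm = 6.005 × 10^8 m
a₁/a₂ = 10.7277
T₁/T₂ = (a₁/a₂)^(3/2) = (10.7277)^1.5 = 35.1367

Final answer: T₁/T₂ = 35.14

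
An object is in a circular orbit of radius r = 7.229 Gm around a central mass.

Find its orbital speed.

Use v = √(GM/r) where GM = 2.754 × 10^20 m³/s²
r = 7.229 Gm = 7.229 × 10^9 m
GM = 2.754 × 10^20 m³/s²
GM/r = (2.754 × 10^20) / (7.229 × 10^9) = 3.80966 × 10^10 m²/s²
v = √(GM/r) = 195183 m/s ≈ 195.2 km/s

Final answer: 195.2 km/s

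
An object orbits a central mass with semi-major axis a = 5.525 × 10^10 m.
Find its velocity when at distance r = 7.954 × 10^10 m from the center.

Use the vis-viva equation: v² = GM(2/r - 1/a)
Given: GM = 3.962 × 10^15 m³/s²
a = 5.525 × 10^10 m
r = 7.954 × 10^10 m
GM = 3.962 × 10^15 m³/s²
2/r − 1/a = 2.51446 × 10^-11 − 1.80995 × 10^-11 = 7.04503 × 10^-12 m⁻¹
v² = GM (2/r − 1/a) = 27912.4 m²/s²
v = 167.07 m/s ≈ 167.1 m/s

Final answer: 167.1 m/s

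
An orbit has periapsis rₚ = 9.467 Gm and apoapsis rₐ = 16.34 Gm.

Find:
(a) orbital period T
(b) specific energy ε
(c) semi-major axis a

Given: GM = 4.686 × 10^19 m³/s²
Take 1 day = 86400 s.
rₚ = 9.467 Gm = 9.467 × 10^9 m
rₐ = 16.34 Gm = 1.634 × 10^10 m
GM = 4.686 × 10^19 m³/s²
a = (rₚ + rₐ)/2 = 1.29035 × 10^10 m
e = (rₐ − rₚ)/(rₐ + rₚ) = (6.873 × 10^9) / (2.5807 × 10^10) = 0.266323
(a) a³ = 2.14844 × 10^30 m³;  T = 2π √(a³/GM) = 2π × 214121 s = 1.34536 × 10^6 s ≈ 15.57 days
(b) 2a = 2.5807 × 10^10 m;  ε = −GM/(2a) = -1.81579 × 10^9 J/kg ≈ -1.816 GJ/kg
(c) a = 1.29035 × 10^10 m ≈ 12.9 Gm

Final answer:
(a) orbital period T = 15.57 days
(b) specific energy ε = -1.816 GJ/kg
(c) semi-major axis a = 12.9 Gm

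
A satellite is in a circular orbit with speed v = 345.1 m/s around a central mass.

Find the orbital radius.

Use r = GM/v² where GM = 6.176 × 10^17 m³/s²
v = 345.1 m/s
GM = 6.176 × 10^17 m³/s²
v² = 119094 m²/s²
r = GM/v² = (6.176 × 10^17) / 119094 = 5.18582 × 10^12 m ≈ 5.186 Tm

Final answer: 5.186 Tm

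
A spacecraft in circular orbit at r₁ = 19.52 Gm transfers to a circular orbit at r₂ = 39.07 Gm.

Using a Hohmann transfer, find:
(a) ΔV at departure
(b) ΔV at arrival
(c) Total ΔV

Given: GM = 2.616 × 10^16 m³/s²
r₁ = 19.52 Gm = 1.952 × 10^10 m
r₂ = 39.07 Gm = 3.907 × 10^10 m
GM = 2.616 × 10^16 m³/s²
Transfer ellipse: a_t = (r₁ + r₂)/2 = 2.9295 × 10^10 m
Circular speed at r₁: v₁ = √(GM/r₁) = 1157.65 m/s
Transfer speed at r₁ (periapsis): v₁ₜ = √(GM(2/r₁ − 1/a_t)) = 1336.92 m/s
(a) ΔV₁ = v₁ₜ − v₁ = 179.261 m/s ≈ 179.3 m/s
Circular speed at r₂: v₂ = √(GM/r₂) = 818.271 m/s
Transfer speed at r₂ (apoapsis): v₂ₜ = √(GM(2/r₂ − 1/a_t)) = 667.944 m/s
(b) ΔV₂ = v₂ − v₂ₜ = 150.327 m/s ≈ 150.3 m/s
(c) ΔV_total = ΔV₁ + ΔV₂ = 329.587 m/s ≈ 329.6 m/s

Final answer:
(a) ΔV₁ = 179.3 m/s
(b) ΔV₂ = 150.3 m/s
(c) ΔV_total = 329.6 m/s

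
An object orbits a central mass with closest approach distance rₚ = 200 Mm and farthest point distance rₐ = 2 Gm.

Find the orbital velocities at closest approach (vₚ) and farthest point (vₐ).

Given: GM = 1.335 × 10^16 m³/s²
rₚ = 200 Mm = 2 × 10^8 m
rₐ = 2 Gm = 2 × 10^9 m
GM = 1.335 × 10^16 m³/s²
a = (rₚ + rₐ)/2 = 1.1 × 10^9 m
Vis-viva: v² = GM (2/r − 1/a)
vₚ² = 1.335 × 10^16 × (1 × 10^-8 − 9.09091 × 10^-10) = 1.21364 × 10^8 m²/s²
vₚ = 11016.5 m/s ≈ 11.02 km/s
vₐ² = 1.335 × 10^16 × (1 × 10^-9 − 9.09091 × 10^-10) = 1.21364 × 10^6 m²/s²
vₐ = 1101.65 m/s ≈ 1.102 km/s

Final answer: vₚ = 11.02 km/s, vₐ = 1.102 km/s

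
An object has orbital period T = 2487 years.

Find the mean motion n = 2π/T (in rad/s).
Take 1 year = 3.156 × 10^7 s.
T = 2487 years = 7.84897 × 10^10 s
n = 2π / (7.84897 × 10^10 s) = 8.00511 × 10^-11 rad/s ≈ 8.005 × 10^-11 rad/s

Final answer: n = 8.005 × 10^-11 rad/s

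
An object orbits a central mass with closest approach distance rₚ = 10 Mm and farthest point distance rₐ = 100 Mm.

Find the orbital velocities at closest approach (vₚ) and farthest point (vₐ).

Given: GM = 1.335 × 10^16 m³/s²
rₚ = 10 Mm = 1 × 10^7 m
rₐ = 100 Mm = 1 × 10^8 m
GM = 1.335 × 10^16 m³/s²
a = (rₚ + rₐ)/2 = 5.5 × 10^7 m
Vis-viva: v² = GM (2/r − 1/a)
vₚ² = 1.335 × 10^16 × (2 × 10^-7 − 1.81818 × 10^-8) = 2.42727 × 10^9 m²/s²
vₚ = 49267.4 m/s ≈ 49.27 km/s
vₐ² = 1.335 × 10^16 × (2 × 10^-8 − 1.81818 × 10^-8) = 2.42727 × 10^7 m²/s²
vₐ = 4926.74 m/s ≈ 4.927 km/s

Final answer: vₚ = 49.27 km/s, vₐ = 4.927 km/s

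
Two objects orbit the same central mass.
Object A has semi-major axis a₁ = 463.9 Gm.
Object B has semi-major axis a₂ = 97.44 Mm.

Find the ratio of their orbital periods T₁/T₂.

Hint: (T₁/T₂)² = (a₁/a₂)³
a₁ = 463.9 Gm = 4.639 × 10^11 m
a₂ = 97.44 Mm = 9.744 × 10^7 m
a₁/a₂ = 4760.88
T₁/T₂ = (a₁/a₂)^(3/2) = (4760.88)^1.5 = 328496

Final answer: T₁/T₂ = 3.285 × 10^5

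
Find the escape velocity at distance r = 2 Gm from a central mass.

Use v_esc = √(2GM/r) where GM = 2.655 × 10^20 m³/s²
r = 2 Gm = 2 × 10^9 m
GM = 2.655 × 10^20 m³/s²
2GM/r = 2 × (2.655 × 10^20) / (2 × 10^9) = 2.655 × 10^11 m²/s²
v_esc = √(2GM/r) = 515267 m/s ≈ 515.3 km/s

Final answer: 515.3 km/s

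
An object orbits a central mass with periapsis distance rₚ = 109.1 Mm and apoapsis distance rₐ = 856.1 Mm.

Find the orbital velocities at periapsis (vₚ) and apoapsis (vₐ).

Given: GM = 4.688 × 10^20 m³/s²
rₚ = 109.1 Mm = 1.091 × 10^8 m
rₐ = 856.1 Mm = 8.561 × 10^8 m
GM = 4.688 × 10^20 m³/s²
a = (rₚ + rₐ)/2 = 4.826 × 10^8 m
Vis-viva: v² = GM (2/r − 1/a)
vₚ² = 4.688 × 10^20 × (1.83318 × 10^-8 − 2.07211 × 10^-9) = 7.62255 × 10^12 m²/s²
vₚ = 2.7609 × 10^6 m/s ≈ 2761 km/s
vₐ² = 4.688 × 10^20 × (2.33618 × 10^-9 − 2.07211 × 10^-9) = 1.23794 × 10^11 m²/s²
vₐ = 351844 m/s ≈ 351.8 km/s

Final answer: vₚ = 2761 km/s, vₐ = 351.8 km/s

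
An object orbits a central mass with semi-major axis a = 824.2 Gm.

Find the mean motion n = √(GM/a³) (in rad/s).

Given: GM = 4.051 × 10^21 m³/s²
a = 824.2 Gm = 8.242 × 10^11 m
GM = 4.051 × 10^21 m³/s²
a³ = 5.59884 × 10^35 m³
GM/a³ = (4.051 × 10^21) / (5.59884 × 10^35) = 7.23543 × 10^-15 s⁻²
n = √(GM/a³) = 8.50613 × 10^-8 rad/s ≈ 8.506 × 10^-8 rad/s

Final answer: n = 8.506 × 10^-8 rad/s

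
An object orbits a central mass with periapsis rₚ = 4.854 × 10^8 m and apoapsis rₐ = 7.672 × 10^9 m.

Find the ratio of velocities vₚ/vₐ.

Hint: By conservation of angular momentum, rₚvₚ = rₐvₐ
rₚ = 4.854 × 10^8 m
rₐ = 7.672 × 10^9 m
rₚvₚ = rₐvₐ  ⇒  vₚ/vₐ = rₐ/rₚ
vₚ/vₐ = (7.672 × 10^9) / (4.854 × 10^8) = 15.8055

Final answer: vₚ/vₐ = 15.81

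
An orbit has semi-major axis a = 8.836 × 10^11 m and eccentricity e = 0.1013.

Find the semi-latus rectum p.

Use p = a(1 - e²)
a = 8.836 × 10^11 m
e = 0.1013,  e² = 0.0102617,  1 − e² = 0.989738
p = a(1 − e²) = 8.836 × 10^11 m × 0.989738 = 8.74533 × 10^11 m ≈ 8.745 × 10^11 m

Final answer: p = 8.745 × 10^11 m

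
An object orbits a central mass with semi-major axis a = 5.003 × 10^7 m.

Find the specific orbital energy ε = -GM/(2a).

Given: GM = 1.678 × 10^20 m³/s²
a = 5.003 × 10^7 m
GM = 1.678 × 10^20 m³/s²
2a = 1.0006 × 10^8 m
ε = −GM/(2a) = -1.67699 × 10^12 J/kg ≈ -1677 GJ/kg

Final answer: -1677 GJ/kg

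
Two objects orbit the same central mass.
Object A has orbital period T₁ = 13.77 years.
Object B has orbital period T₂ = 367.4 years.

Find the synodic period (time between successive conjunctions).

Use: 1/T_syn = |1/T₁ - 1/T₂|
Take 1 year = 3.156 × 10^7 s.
T₁ = 13.77 years = 4.34581 × 10^8 s
T₂ = 367.4 years = 1.15951 × 10^10 s
1/T₁ = 2.30107 × 10^-9 s⁻¹
1/T₂ = 8.6243 × 10^-11 s⁻¹
|1/T₁ − 1/T₂| = 2.21482 × 10^-9 s⁻¹
T_syn = 1 / |1/T₁ − 1/T₂| = 4.51503 × 10^8 s ≈ 14.31 years

Final answer: T_syn = 14.31 years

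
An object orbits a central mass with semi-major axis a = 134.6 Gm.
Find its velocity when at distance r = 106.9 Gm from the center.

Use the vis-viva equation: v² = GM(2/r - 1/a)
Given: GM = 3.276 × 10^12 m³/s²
a = 134.6 Gm = 1.346 × 10^11 m
r = 106.9 Gm = 1.069 × 10^11 m
GM = 3.276 × 10^12 m³/s²
2/r − 1/a = 1.87091 × 10^-11 − 7.42942 × 10^-12 = 1.12797 × 10^-11 m⁻¹
v² = GM (2/r − 1/a) = 36.9521 m²/s²
v = 6.07883 m/s ≈ 6.079 m/s

Final answer: 6.079 m/s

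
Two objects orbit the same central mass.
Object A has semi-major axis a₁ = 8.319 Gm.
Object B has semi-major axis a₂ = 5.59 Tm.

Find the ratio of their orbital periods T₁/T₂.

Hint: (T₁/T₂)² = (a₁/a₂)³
a₁ = 8.319 Gm = 8.319 × 10^9 m
a₂ = 5.59 Tm = 5.59 × 10^12 m
a₁/a₂ = 0.00148819
T₁/T₂ = (a₁/a₂)^(3/2) = (0.00148819)^1.5 = 5.74102 × 10^-5

Final answer: T₁/T₂ = 5.741 × 10^-5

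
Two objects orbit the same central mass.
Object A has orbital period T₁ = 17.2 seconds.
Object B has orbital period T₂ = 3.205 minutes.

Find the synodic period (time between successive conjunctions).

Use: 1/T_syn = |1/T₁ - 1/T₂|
T₁ = 17.2 seconds
T₂ = 3.205 minutes = 192.3 s
1/T₁ = 0.0581395 s⁻¹
1/T₂ = 0.00520021 s⁻¹
|1/T₁ − 1/T₂| = 0.0529393 s⁻¹
T_syn = 1 / |1/T₁ − 1/T₂| = 18.8895 s ≈ 18.89 seconds

Final answer: T_syn = 18.89 seconds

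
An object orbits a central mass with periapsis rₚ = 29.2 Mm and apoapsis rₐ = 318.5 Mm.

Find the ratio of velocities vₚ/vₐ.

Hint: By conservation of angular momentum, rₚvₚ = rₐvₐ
rₚ = 29.2 Mm = 2.92 × 10^7 m
rₐ = 318.5 Mm = 3.185 × 10^8 m
rₚvₚ = rₐvₐ  ⇒  vₚ/vₐ = rₐ/rₚ
vₚ/vₐ = (3.185 × 10^8) / (2.92 × 10^7) = 10.9075

Final answer: vₚ/vₐ = 10.91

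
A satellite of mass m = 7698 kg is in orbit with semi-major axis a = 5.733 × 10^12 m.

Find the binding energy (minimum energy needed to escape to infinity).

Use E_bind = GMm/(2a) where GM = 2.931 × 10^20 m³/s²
a = 5.733 × 10^12 m
GM = 2.931 × 10^20 m³/s²
m = 7698 kg
GMm = 2.931 × 10^20 × 7698 = 2.25628 × 10^24 m³·kg/s²
2a = 1.1466 × 10^13 m
E_bind = GMm/(2a) = 1.9678 × 10^11 J ≈ 196.8 GJ

Final answer: 196.8 GJ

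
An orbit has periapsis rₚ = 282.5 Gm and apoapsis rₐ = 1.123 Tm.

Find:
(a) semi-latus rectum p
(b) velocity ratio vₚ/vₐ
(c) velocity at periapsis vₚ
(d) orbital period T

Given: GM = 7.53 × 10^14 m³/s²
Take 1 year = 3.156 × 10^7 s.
rₚ = 282.5 Gm = 2.825 × 10^11 m
rₐ = 1.123 Tm = 1.123 × 10^12 m
GM = 7.53 × 10^14 m³/s²
a = (rₚ + rₐ)/2 = 7.0275 × 10^11 m
e = (rₐ − rₚ)/(rₐ + rₚ) = (8.405 × 10^11) / (1.4055 × 10^12) = 0.598008
(a) 1 − e² = 0.642387;  p = a(1 − e²) = 7.0275 × 10^11 × 0.642387 = 4.51437 × 10^11 m ≈ 451.4 Gm
(b) vₚ/vₐ = rₐ/rₚ (angular momentum) = (1.123 × 10^12) / (2.825 × 10^11) = 3.97522 ≈ 3.975
(c) vₚ² = GM (2/rₚ − 1/a) = 7.53 × 10^14 × (7.07965 × 10^-12 − 1.42298 × 10^-12) = 4259.47 m²/s²;  vₚ = 65.2646 m/s ≈ 65.26 m/s
(d) a³ = 3.47058 × 10^35 m³;  T = 2π √(a³/GM) = 2π × 2.14686 × 10^10 s = 1.34891 × 10^11 s ≈ 4274 years

Final answer:
(a) semi-latus rectum p = 451.4 Gm
(b) velocity ratio vₚ/vₐ = 3.975
(c) velocity at periapsis vₚ = 65.26 m/s
(d) orbital period T = 4274 years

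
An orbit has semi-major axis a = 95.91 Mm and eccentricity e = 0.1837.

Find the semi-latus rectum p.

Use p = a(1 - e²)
a = 95.91 Mm = 9.591 × 10^7 m
e = 0.1837,  e² = 0.0337457,  1 − e² = 0.966254
p = a(1 − e²) = 9.591 × 10^7 m × 0.966254 = 9.26735 × 10^7 m ≈ 92.67 Mm

Final answer: p = 92.67 Mm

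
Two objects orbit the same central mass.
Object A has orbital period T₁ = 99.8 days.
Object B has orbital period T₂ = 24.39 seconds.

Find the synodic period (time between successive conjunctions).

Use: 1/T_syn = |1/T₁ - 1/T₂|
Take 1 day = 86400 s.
T₁ = 99.8 days = 8.62272 × 10^6 s
T₂ = 24.39 seconds
1/T₁ = 1.15973 × 10^-7 s⁻¹
1/T₂ = 0.0410004 s⁻¹
|1/T₁ − 1/T₂| = 0.0410003 s⁻¹
T_syn = 1 / |1/T₁ − 1/T₂| = 24.3901 s ≈ 24.39 seconds

Final answer: T_syn = 24.39 seconds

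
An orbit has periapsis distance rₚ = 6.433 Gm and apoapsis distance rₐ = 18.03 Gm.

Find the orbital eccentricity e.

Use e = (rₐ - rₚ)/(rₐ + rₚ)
rₚ = 6.433 Gm = 6.433 × 10^9 m
rₐ = 18.03 Gm = 1.803 × 10^10 m
rₐ − rₚ = 1.1597 × 10^10 m
rₐ + rₚ = 2.4463 × 10^10 m
e = (rₐ − rₚ)/(rₐ + rₚ) = 0.474063

Final answer: e = 0.4741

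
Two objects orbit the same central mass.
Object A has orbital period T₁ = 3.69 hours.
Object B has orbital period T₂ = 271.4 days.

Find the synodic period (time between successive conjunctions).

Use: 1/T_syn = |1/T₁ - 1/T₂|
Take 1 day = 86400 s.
T₁ = 3.69 hours = 13284 s
T₂ = 271.4 days = 2.3449 × 10^7 s
1/T₁ = 7.52785 × 10^-5 s⁻¹
1/T₂ = 4.26458 × 10^-8 s⁻¹
|1/T₁ − 1/T₂| = 7.52359 × 10^-5 s⁻¹
T_syn = 1 / |1/T₁ − 1/T₂| = 13291.5 s ≈ 3.692 hours

Final answer: T_syn = 3.692 hours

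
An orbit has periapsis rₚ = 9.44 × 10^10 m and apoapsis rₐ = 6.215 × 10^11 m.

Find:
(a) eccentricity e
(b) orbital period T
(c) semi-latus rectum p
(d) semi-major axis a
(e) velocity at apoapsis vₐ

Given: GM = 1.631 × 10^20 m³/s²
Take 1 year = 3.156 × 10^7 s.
rₚ = 9.44 × 10^10 m
rₐ = 6.215 × 10^11 m
GM = 1.631 × 10^20 m³/s²
a = (rₚ + rₐ)/2 = 3.5795 × 10^11 m
e = (rₐ − rₚ)/(rₐ + rₚ) = (5.271 × 10^11) / (7.159 × 10^11) = 0.736276
(a) e = 0.736276 ≈ 0.7363
(b) a³ = 4.58635 × 10^34 m³;  T = 2π √(a³/GM) = 2π × 1.6769 × 10^7 s = 1.05363 × 10^8 s ≈ 3.338 years
(c) 1 − e² = 0.457898;  p = a(1 − e²) = 3.5795 × 10^11 × 0.457898 = 1.63904 × 10^11 m ≈ 1.639 × 10^11 m
(d) a = 3.5795 × 10^11 m ≈ 3.579 × 10^11 m
(e) vₐ² = GM (2/rₐ − 1/a) = 1.631 × 10^20 × (3.21802 × 10^-12 − 2.79369 × 10^-12) = 6.9209 × 10^7 m²/s²;  vₐ = 8319.19 m/s ≈ 8.319 km/s

Final answer:
(a) eccentricity e = 0.7363
(b) orbital period T = 3.338 years
(c) semi-latus rectum p = 1.639 × 10^11 m
(d) semi-major axis a = 3.579 × 10^11 m
(e) velocity at apoapsis vₐ = 8.319 km/s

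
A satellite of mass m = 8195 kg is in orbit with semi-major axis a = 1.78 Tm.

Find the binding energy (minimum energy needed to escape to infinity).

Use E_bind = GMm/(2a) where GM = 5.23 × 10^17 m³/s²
a = 1.78 Tm = 1.78 × 10^12 m
GM = 5.23 × 10^17 m³/s²
m = 8195 kg
GMm = 5.23 × 10^17 × 8195 = 4.28599 × 10^21 m³·kg/s²
2a = 3.56 × 10^12 m
E_bind = GMm/(2a) = 1.20393 × 10^9 J ≈ 1.204 GJ

Final answer: 1.204 GJ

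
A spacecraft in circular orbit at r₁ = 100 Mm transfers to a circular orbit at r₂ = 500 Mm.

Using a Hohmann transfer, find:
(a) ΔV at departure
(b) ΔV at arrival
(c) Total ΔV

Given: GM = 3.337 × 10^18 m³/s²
r₁ = 100 Mm = 1 × 10^8 m
r₂ = 500 Mm = 5 × 10^8 m
GM = 3.337 × 10^18 m³/s²
Transfer ellipse: a_t = (r₁ + r₂)/2 = 3 × 10^8 m
Circular speed at r₁: v₁ = √(GM/r₁) = 182675 m/s
Transfer speed at r₁ (periapsis): v₁ₜ = √(GM(2/r₁ − 1/a_t)) = 235832 m/s
(a) ΔV₁ = v₁ₜ − v₁ = 53157.3 m/s ≈ 53.16 km/s
Circular speed at r₂: v₂ = √(GM/r₂) = 81694.6 m/s
Transfer speed at r₂ (apoapsis): v₂ₜ = √(GM(2/r₂ − 1/a_t)) = 47166.4 m/s
(b) ΔV₂ = v₂ − v₂ₜ = 34528.2 m/s ≈ 34.53 km/s
(c) ΔV_total = ΔV₁ + ΔV₂ = 87685.5 m/s ≈ 87.69 km/s

Final answer:
(a) ΔV₁ = 53.16 km/s
(b) ΔV₂ = 34.53 km/s
(c) ΔV_total = 87.69 km/s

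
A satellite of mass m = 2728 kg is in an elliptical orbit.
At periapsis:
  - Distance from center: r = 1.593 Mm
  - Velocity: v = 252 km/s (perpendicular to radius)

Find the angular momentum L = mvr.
r = 1.593 Mm = 1.593 × 10^6 m
v = 252 km/s = 252000 m/s
vr = 252000 × 1.593 × 10^6 = 4.01436 × 10^11 m²/s
L = m × vr = 2728 × 4.01436 × 10^11 = 1.09512 × 10^15 kg·m²/s ≈ 1.095 × 10^15 kg·m²/s

Final answer: L = 1.095 × 10^15 kg·m²/s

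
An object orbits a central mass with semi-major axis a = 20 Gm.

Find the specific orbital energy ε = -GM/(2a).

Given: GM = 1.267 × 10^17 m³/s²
a = 20 Gm = 2 × 10^10 m
GM = 1.267 × 10^17 m³/s²
2a = 4 × 10^10 m
ε = −GM/(2a) = -3.1675 × 10^6 J/kg ≈ -3.167 MJ/kg

Final answer: -3.167 MJ/kg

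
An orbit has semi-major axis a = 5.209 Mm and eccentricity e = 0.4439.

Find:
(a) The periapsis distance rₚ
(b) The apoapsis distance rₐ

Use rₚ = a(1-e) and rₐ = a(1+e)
a = 5.209 Mm = 5.209 × 10^6 m
e = 0.4439:  1 − e = 0.5561,  1 + e = 1.4439
(a) rₚ = a(1 − e) = 5.209 × 10^6 m × 0.5561 = 2.89672 × 10^6 m ≈ 2.897 Mm
(b) rₐ = a(1 + e) = 5.209 × 10^6 m × 1.4439 = 7.52128 × 10^6 m ≈ 7.521 Mm

Final answer:
(a) rₚ = 2.897 Mm
(b) rₐ = 7.521 Mm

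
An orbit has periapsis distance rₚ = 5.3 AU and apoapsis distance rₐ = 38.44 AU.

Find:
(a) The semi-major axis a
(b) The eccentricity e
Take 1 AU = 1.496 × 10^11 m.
rₚ = 5.3 AU = 7.9288 × 10^11 m
rₐ = 38.44 AU = 5.75062 × 10^12 m
(a) a = (rₚ + rₐ)/2 = 3.27175 × 10^12 m ≈ 21.87 AU
(b) e = (rₐ − rₚ)/(rₐ + rₚ) = (4.95774 × 10^12) / (6.5435 × 10^12) = 0.757659

Final answer:
(a) a = 21.87 AU
(b) e = 0.7577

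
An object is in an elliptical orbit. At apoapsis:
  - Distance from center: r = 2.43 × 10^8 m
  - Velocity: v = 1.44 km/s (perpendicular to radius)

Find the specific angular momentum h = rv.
r = 2.43 × 10^8 m
v = 1.44 km/s = 1440 m/s
h = rv = 2.43 × 10^8 × 1440 = 3.4992 × 10^11 m²/s ≈ 3.499 × 10^11 m²/s

Final answer: h = 3.499 × 10^11 m²/s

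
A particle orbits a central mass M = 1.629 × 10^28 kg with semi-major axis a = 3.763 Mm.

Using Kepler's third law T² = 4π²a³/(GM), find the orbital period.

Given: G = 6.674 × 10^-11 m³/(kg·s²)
M = 1.629 × 10^28 kg
GM = G × M = 6.674 × 10^-11 × 1.629 × 10^28 = 1.08719 × 10^18 m³/s²
a = 3.763 Mm = 3.763 × 10^6 m
a³ = 5.32847 × 10^19 m³
T = 2π √(a³/GM) = 2π √((5.32847 × 10^19) / (1.08719 × 10^18)) = 2π × 7.0008 s
T = 43.9873 s ≈ 43.99 seconds

Final answer: 43.99 seconds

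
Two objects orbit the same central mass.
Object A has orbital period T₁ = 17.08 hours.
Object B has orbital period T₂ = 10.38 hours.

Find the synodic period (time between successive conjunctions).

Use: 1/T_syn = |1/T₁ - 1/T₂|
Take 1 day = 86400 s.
T₁ = 17.08 hours = 61488 s
T₂ = 10.38 hours = 37368 s
1/T₁ = 1.62633 × 10^-5 s⁻¹
1/T₂ = 2.67609 × 10^-5 s⁻¹
|1/T₁ − 1/T₂| = 1.04975 × 10^-5 s⁻¹
T_syn = 1 / |1/T₁ − 1/T₂| = 95260.5 s ≈ 1.103 days

Final answer: T_syn = 1.103 days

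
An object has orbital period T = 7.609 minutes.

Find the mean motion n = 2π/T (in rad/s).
T = 7.609 minutes = 456.54 s
n = 2π / 456.54 s = 0.0137626 rad/s ≈ 0.01376 rad/s

Final answer: n = 0.01376 rad/s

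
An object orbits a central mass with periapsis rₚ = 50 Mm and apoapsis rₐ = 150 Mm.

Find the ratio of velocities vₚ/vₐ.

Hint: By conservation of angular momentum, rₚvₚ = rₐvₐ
rₚ = 50 Mm = 5 × 10^7 m
rₐ = 150 Mm = 1.5 × 10^8 m
rₚvₚ = rₐvₐ  ⇒  vₚ/vₐ = rₐ/rₚ
vₚ/vₐ = (1.5 × 10^8) / (5 × 10^7) = 3

Final answer: vₚ/vₐ = 3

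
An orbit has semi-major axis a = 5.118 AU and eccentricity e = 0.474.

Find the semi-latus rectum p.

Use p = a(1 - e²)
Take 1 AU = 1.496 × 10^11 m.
a = 5.118 AU = 7.65653 × 10^11 m
e = 0.474,  e² = 0.224676,  1 − e² = 0.775324
p = a(1 − e²) = 7.65653 × 10^11 m × 0.775324 = 5.93629 × 10^11 m ≈ 3.968 AU

Final answer: p = 3.968 AU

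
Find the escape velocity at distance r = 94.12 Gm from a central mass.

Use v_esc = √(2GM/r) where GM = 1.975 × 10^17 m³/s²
r = 94.12 Gm = 9.412 × 10^10 m
GM = 1.975 × 10^17 m³/s²
2GM/r = 2 × (1.975 × 10^17) / (9.412 × 10^10) = 4.19677 × 10^6 m²/s²
v_esc = √(2GM/r) = 2048.6 m/s ≈ 2.049 km/s

Final answer: 2.049 km/s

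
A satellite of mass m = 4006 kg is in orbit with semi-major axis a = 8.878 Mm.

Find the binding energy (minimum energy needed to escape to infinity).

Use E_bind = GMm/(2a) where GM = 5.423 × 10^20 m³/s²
a = 8.878 Mm = 8.878 × 10^6 m
GM = 5.423 × 10^20 m³/s²
m = 4006 kg
GMm = 5.423 × 10^20 × 4006 = 2.17245 × 10^24 m³·kg/s²
2a = 1.7756 × 10^7 m
E_bind = GMm/(2a) = 1.2235 × 10^17 J ≈ 122.4 PJ

Final answer: 122.4 PJ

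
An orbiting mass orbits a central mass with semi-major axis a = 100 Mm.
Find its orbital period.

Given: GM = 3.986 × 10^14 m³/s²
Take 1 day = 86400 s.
a = 100 Mm = 1 × 10^8 m
GM = 3.986 × 10^14 m³/s²
a³ = 1 × 10^24 m³
T = 2π √(a³/GM) = 2π √((1 × 10^24) / (3.986 × 10^14)) = 2π × 50087.7 s
T = 314710 s ≈ 3.642 days

Final answer: 3.642 days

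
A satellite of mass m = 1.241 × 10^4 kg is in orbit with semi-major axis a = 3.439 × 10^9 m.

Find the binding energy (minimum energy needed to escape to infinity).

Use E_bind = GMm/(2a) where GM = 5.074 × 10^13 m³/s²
a = 3.439 × 10^9 m
GM = 5.074 × 10^13 m³/s²
m = 1.241 × 10^4 kg
GMm = 5.074 × 10^13 × 12410 = 6.29683 × 10^17 m³·kg/s²
2a = 6.878 × 10^9 m
E_bind = GMm/(2a) = 9.15504 × 10^7 J ≈ 91.55 MJ

Final answer: 91.55 MJ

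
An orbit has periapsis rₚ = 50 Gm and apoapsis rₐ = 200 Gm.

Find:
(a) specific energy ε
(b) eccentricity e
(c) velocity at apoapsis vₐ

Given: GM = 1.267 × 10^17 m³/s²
rₚ = 50 Gm = 5 × 10^10 m
rₐ = 200 Gm = 2 × 10^11 m
GM = 1.267 × 10^17 m³/s²
a = (rₚ + rₐ)/2 = 1.25 × 10^11 m
e = (rₐ − rₚ)/(rₐ + rₚ) = (1.5 × 10^11) / (2.5 × 10^11) = 0.6
(a) 2a = 2.5 × 10^11 m;  ε = −GM/(2a) = -506800 J/kg ≈ -506.8 kJ/kg
(b) e = 0.6 ≈ 0.6
(c) vₐ² = GM (2/rₐ − 1/a) = 1.267 × 10^17 × (1 × 10^-11 − 8 × 10^-12) = 253400 m²/s²;  vₐ = 503.389 m/s ≈ 503.4 m/s

Final answer:
(a) specific energy ε = -506.8 kJ/kg
(b) eccentricity e = 0.6
(c) velocity at apoapsis vₐ = 503.4 m/s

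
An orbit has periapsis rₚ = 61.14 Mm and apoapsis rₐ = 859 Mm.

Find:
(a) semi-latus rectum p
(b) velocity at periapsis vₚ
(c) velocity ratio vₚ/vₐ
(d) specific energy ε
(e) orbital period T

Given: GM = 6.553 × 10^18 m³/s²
rₚ = 61.14 Mm = 6.114 × 10^7 m
rₐ = 859 Mm = 8.59 × 10^8 m
GM = 6.553 × 10^18 m³/s²
a = (rₚ + rₐ)/2 = 4.6007 × 10^8 m
e = (rₐ − rₚ)/(rₐ + rₚ) = (7.9786 × 10^8) / (9.2014 × 10^8) = 0.867107
(a) 1 − e² = 0.248125;  p = a(1 − e²) = 4.6007 × 10^8 × 0.248125 = 1.14155 × 10^8 m ≈ 114.2 Mm
(b) vₚ² = GM (2/rₚ − 1/a) = 6.553 × 10^18 × (3.27118 × 10^-8 − 2.17358 × 10^-9) = 2.00117 × 10^11 m²/s²;  vₚ = 447344 m/s ≈ 447.3 km/s
(c) vₚ/vₐ = rₐ/rₚ (angular momentum) = (8.59 × 10^8) / (6.114 × 10^7) = 14.0497 ≈ 14.05
(d) 2a = 9.2014 × 10^8 m;  ε = −GM/(2a) = -7.12174 × 10^9 J/kg ≈ -7.122 GJ/kg
(e) a³ = 9.73804 × 10^25 m³;  T = 2π √(a³/GM) = 2π × 3854.92 s = 24221.2 s ≈ 6.728 hours

Final answer:
(a) semi-latus rectum p = 114.2 Mm
(b) velocity at periapsis vₚ = 447.3 km/s
(c) velocity ratio vₚ/vₐ = 14.05
(d) specific energy ε = -7.122 GJ/kg
(e) orbital period T = 6.728 hours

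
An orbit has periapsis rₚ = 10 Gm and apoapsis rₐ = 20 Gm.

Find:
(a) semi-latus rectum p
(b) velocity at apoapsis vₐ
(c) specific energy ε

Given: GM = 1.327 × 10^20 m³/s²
rₚ = 10 Gm = 1 × 10^10 m
rₐ = 20 Gm = 2 × 10^10 m
GM = 1.327 × 10^20 m³/s²
a = (rₚ + rₐ)/2 = 1.5 × 10^10 m
e = (rₐ − rₚ)/(rₐ + rₚ) = (1 × 10^10) / (3 × 10^10) = 0.333333
(a) 1 − e² = 0.888889;  p = a(1 − e²) = 1.5 × 10^10 × 0.888889 = 1.33333 × 10^10 m ≈ 13.33 Gm
(b) vₐ² = GM (2/rₐ − 1/a) = 1.327 × 10^20 × (1 × 10^-10 − 6.66667 × 10^-11) = 4.42333 × 10^9 m²/s²;  vₐ = 66508.1 m/s ≈ 66.51 km/s
(c) 2a = 3 × 10^10 m;  ε = −GM/(2a) = -4.42333 × 10^9 J/kg ≈ -4.423 GJ/kg

Final answer:
(a) semi-latus rectum p = 13.33 Gm
(b) velocity at apoapsis vₐ = 66.51 km/s
(c) specific energy ε = -4.423 GJ/kg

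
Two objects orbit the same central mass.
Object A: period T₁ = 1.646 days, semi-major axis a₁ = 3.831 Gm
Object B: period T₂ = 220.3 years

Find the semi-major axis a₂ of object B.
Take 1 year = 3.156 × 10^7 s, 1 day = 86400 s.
T₁ = 1.646 days = 142214 s
T₂ = 220.3 years = 6.95267 × 10^9 s
a₁ = 3.831 Gm = 3.831 × 10^9 m
Kepler's third law: (T₂/T₁)² = (a₂/a₁)³  ⇒  a₂ = a₁ (T₂/T₁)^(2/3)
T₂/T₁ = 48888.6
(T₂/T₁)^(2/3) = 1337.02
a₂ = 3.831 × 10^9 m × 1337.02 = 5.12213 × 10^12 m ≈ 5.122 Tm

Final answer: a₂ = 5.122 Tm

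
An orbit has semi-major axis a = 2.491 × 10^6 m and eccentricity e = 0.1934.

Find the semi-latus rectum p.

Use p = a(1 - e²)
a = 2.491 × 10^6 m
e = 0.1934,  e² = 0.0374036,  1 − e² = 0.962596
p = a(1 − e²) = 2.491 × 10^6 m × 0.962596 = 2.39783 × 10^6 m ≈ 2.398 × 10^6 m

Final answer: p = 2.398 × 10^6 m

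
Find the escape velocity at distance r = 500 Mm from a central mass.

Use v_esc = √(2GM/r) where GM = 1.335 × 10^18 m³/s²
r = 500 Mm = 5 × 10^8 m
GM = 1.335 × 10^18 m³/s²
2GM/r = 2 × (1.335 × 10^18) / (5 × 10^8) = 5.34 × 10^9 m²/s²
v_esc = √(2GM/r) = 73075.3 m/s ≈ 73.08 km/s

Final answer: 73.08 km/s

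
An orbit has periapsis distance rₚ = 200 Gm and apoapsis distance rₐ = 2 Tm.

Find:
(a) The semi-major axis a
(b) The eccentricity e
rₚ = 200 Gm = 2 × 10^11 m
rₐ = 2 Tm = 2 × 10^12 m
(a) a = (rₚ + rₐ)/2 = 1.1 × 10^12 m ≈ 1.1 Tm
(b) e = (rₐ − rₚ)/(rₐ + rₚ) = (1.8 × 10^12) / (2.2 × 10^12) = 0.818182

Final answer:
(a) a = 1.1 Tm
(b) e = 0.8182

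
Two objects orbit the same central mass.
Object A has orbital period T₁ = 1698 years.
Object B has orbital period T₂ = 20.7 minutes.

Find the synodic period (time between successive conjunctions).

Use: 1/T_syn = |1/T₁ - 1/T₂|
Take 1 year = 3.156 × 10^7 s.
T₁ = 1698 years = 5.35889 × 10^10 s
T₂ = 20.7 minutes = 1242 s
1/T₁ = 1.86606 × 10^-11 s⁻¹
1/T₂ = 0.000805153 s⁻¹
|1/T₁ − 1/T₂| = 0.000805153 s⁻¹
T_syn = 1 / |1/T₁ − 1/T₂| = 1242 s ≈ 20.7 minutes

Final answer: T_syn = 20.7 minutes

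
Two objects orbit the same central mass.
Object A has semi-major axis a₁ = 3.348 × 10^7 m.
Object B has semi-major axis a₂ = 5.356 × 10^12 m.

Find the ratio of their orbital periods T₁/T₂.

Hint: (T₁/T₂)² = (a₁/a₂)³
a₁ = 3.348 × 10^7 m
a₂ = 5.356 × 10^12 m
a₁/a₂ = 6.25093 × 10^-6
T₁/T₂ = (a₁/a₂)^(3/2) = (6.25093 × 10^-6)^1.5 = 1.56285 × 10^-8

Final answer: T₁/T₂ = 1.563 × 10^-8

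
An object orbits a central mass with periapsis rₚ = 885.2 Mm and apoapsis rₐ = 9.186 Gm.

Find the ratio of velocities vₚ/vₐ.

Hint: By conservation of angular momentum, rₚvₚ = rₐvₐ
rₚ = 885.2 Mm = 8.852 × 10^8 m
rₐ = 9.186 Gm = 9.186 × 10^9 m
rₚvₚ = rₐvₐ  ⇒  vₚ/vₐ = rₐ/rₚ
vₚ/vₐ = (9.186 × 10^9) / (8.852 × 10^8) = 10.3773

Final answer: vₚ/vₐ = 10.38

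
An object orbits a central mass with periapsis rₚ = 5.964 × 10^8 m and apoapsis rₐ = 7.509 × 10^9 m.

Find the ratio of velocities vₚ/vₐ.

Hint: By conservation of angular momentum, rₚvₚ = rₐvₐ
rₚ = 5.964 × 10^8 m
rₐ = 7.509 × 10^9 m
rₚvₚ = rₐvₐ  ⇒  vₚ/vₐ = rₐ/rₚ
vₚ/vₐ = (7.509 × 10^9) / (5.964 × 10^8) = 12.5905

Final answer: vₚ/vₐ = 12.59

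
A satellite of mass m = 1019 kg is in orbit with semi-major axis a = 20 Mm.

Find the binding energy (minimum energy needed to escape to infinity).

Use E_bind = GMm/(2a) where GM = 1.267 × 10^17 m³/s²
a = 20 Mm = 2 × 10^7 m
GM = 1.267 × 10^17 m³/s²
m = 1019 kg
GMm = 1.267 × 10^17 × 1019 = 1.29107 × 10^20 m³·kg/s²
2a = 4 × 10^7 m
E_bind = GMm/(2a) = 3.22768 × 10^12 J ≈ 3.228 TJ

Final answer: 3.228 TJ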